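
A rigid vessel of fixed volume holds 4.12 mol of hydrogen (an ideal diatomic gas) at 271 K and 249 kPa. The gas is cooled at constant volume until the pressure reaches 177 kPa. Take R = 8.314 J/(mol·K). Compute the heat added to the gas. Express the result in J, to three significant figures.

Constant volume ⇒ W = 0, so Q = ΔU = nCᵥΔT with Cᵥ = 5R/2 = 20.79 J/(mol·K).
At constant V, T₂/T₁ = P₂/P₁ ⇒ ΔT = T₁(P₂/P₁ − 1) = 271·(177/249 − 1) = -78.36 K.
ΔU = (4.12)(20.79)(-78.36) = -6710 J.

Q ≈ -6710 J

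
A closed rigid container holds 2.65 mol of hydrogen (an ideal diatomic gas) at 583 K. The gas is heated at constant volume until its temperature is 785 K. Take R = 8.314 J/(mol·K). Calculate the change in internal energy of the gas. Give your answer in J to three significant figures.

ΔU ≈ 11100 J

Constant volume ⇒ W = 0, so Q = ΔU = nCᵥΔT with Cᵥ = 5R/2 = 20.79 J/(mol·K).
ΔU = (2.65)(20.79)(785 − 583) = 11126 J.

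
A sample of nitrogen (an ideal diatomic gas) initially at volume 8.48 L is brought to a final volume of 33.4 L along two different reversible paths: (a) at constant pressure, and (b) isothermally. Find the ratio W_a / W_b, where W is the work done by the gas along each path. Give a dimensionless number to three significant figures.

Path (a) isobaric: W = P₁(V₂ − V₁) → W_a/(P₁V₁) = 2.939.
Path (b) isothermal: W = P₁V₁ ln(V₂/V₁) → W_b/(P₁V₁) = 1.371.
W_a / W_b = 2.939 / 1.371 = 2.144.

W_a / W_b ≈ 2.14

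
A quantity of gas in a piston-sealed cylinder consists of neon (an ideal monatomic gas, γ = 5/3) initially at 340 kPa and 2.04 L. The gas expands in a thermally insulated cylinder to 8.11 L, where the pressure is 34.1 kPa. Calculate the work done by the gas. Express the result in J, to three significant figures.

Adiabatic: W = (P₁V₁ − P₂V₂)/(γ − 1) with γ = 5/3.
P₁V₁ = 693.6 J, P₂V₂ = 276.6 J.
W = (693.6 − 276.6) / 0.6667 = 625.6 J.

W ≈ 626 J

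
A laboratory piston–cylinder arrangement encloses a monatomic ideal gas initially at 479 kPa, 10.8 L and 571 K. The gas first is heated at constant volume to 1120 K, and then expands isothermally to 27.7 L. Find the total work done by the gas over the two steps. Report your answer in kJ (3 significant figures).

Step 1 (isochoric): W = 0 (constant volume).
After step 1: P = 939.5 kPa (V unchanged).
Step 2 (isothermal): W = P₁V₁ ln(V₂/V₁) = (10147) ln(27.7/10.8) = 9557 J.
W_total = 0 + 9557 = 9557 J.

W_total ≈ 9.56 kJ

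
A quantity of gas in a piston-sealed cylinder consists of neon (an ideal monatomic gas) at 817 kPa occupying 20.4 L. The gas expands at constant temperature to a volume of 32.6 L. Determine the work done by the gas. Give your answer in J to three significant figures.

Isothermal: W = nRT ln(V₂/V₁) = P₁V₁ ln(V₂/V₁).
P₁V₁ = (817 kPa)(20.4 L) = 16667 J.
W = 16667 × ln(32.6/20.4) = 16667 × 0.4688
W_by_gas = 7813 J.

W ≈ 7810 J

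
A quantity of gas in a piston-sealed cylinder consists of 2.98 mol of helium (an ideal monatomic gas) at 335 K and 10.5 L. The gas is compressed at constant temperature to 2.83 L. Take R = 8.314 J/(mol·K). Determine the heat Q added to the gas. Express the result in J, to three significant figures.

Q ≈ -10900 J

Isothermal ⇒ ΔU = 0, so Q = W = nRT ln(V₂/V₁).
Q = (2.98)(8.314)(335) ln(2.83/10.5) = 8300 × -1.311 = -10882 J.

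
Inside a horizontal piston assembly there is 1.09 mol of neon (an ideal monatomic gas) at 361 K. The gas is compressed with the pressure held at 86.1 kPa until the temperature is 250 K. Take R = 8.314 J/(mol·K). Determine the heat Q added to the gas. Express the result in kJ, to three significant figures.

Q ≈ -2.51 kJ

Isobaric: W = nRΔT = (1.09)(8.314)(-111) = -1006 J.
ΔU = nCᵥΔT with Cᵥ = 3R/2: ΔU = (1.09)(12.47)(-111) = -1509 J.
Q = ΔU + W = -1509 − 1006 = -2515 J.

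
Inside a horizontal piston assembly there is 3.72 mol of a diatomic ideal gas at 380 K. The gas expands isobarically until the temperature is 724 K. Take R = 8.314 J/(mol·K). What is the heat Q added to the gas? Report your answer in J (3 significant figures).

Isobaric: W = nRΔT = (3.72)(8.314)(344) = 10639 J.
ΔU = nCᵥΔT with Cᵥ = 5R/2: ΔU = (3.72)(20.79)(344) = 26598 J.
Q = ΔU + W = 26598 + 10639 = 37237 J.

Q ≈ 37200 J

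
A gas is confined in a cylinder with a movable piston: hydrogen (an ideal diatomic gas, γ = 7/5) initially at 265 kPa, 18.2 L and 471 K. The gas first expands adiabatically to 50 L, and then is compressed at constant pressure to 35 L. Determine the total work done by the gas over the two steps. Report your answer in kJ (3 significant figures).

Step 1 (adiabatic): W = (P₁V₁ − P₂V₂)/(γ−1) = (4823 − 3219)/0.4 = 4009 J.
After step 1: P = 64.39 kPa, V = 50 L, T = 314.4 K.
Step 2 (isobaric): W = PΔV = (64.39 kPa)(35 − 50 L) = -965.8 J.
W_total = 4009 − 965.8 = 3044 J.

W_total ≈ 3.04 kJ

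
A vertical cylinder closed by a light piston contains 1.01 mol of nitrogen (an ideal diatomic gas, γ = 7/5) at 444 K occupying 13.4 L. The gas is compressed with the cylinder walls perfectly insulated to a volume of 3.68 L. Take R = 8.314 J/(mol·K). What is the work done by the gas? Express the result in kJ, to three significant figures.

Adiabatic: TV^(γ−1) = const with γ = 7/5.
T₂ = T₁ (V₁/V₂)^(γ−1) = 444 × (13.4/3.68)^0.4 = 444 × 1.677 = 744.5 K.
W_by = nCᵥ(T₁ − T₂) = (1.01)(20.79)(444 − 744.5) = -6309 J.

W ≈ -6.31 kJ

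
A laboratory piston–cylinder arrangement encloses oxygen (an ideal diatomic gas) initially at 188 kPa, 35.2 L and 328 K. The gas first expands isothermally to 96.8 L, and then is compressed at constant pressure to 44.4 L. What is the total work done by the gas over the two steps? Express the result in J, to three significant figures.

Step 1 (isothermal): W = P₁V₁ ln(V₂/V₁) = (6618) ln(96.8/35.2) = 6694 J.
After step 1: P = 68.36 kPa, V = 96.8 L, T = 328 K.
Step 2 (isobaric): W = PΔV = (68.36 kPa)(44.4 − 96.8 L) = -3582 J.
W_total = 6694 − 3582 = 3112 J.

W_total ≈ 3110 J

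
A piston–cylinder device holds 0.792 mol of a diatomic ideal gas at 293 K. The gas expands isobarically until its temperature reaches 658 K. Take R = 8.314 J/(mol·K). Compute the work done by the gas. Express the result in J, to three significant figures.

Isobaric: W = P ΔV = nR ΔT.
W = (0.792)(8.314)(658 − 293) = 2403 J.

W ≈ 2400 J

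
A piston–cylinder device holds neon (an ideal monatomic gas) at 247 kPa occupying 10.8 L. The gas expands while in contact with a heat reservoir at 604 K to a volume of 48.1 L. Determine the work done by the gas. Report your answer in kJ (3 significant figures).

W ≈ 3.98 kJ

Isothermal: W = nRT ln(V₂/V₁) = P₁V₁ ln(V₂/V₁).
P₁V₁ = (247 kPa)(10.8 L) = 2668 J.
W = 2668 × ln(48.1/10.8) = 2668 × 1.494
W_by_gas = 3985 J.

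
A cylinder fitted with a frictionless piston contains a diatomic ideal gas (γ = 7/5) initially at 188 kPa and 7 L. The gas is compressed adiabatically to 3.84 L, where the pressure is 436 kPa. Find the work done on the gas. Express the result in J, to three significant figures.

Adiabatic: W = (P₁V₁ − P₂V₂)/(γ − 1) with γ = 7/5.
P₁V₁ = 1316 J, P₂V₂ = 1674 J.
W = (1316 − 1674) / 0.4 = -895.6 J.
Work on gas = −W_by = 895.6 J.

W ≈ 896 J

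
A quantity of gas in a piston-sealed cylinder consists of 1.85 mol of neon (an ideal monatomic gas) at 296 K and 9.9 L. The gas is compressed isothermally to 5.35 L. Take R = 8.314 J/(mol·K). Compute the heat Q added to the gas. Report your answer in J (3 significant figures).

Q ≈ -2800 J

Isothermal ⇒ ΔU = 0, so Q = W = nRT ln(V₂/V₁).
Q = (1.85)(8.314)(296) ln(5.35/9.9) = 4553 × -0.6154 = -2802 J.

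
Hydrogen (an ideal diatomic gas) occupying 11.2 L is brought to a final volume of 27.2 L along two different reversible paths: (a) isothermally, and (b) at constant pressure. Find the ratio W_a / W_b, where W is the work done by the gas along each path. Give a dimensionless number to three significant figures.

Path (a) isothermal: W = P₁V₁ ln(V₂/V₁) → W_a/(P₁V₁) = 0.8873.
Path (b) isobaric: W = P₁(V₂ − V₁) → W_b/(P₁V₁) = 1.429.
W_a / W_b = 0.8873 / 1.429 = 0.6211.

W_a / W_b ≈ 0.621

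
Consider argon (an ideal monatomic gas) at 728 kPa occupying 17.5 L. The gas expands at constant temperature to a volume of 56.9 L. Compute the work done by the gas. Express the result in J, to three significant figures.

Isothermal: W = nRT ln(V₂/V₁) = P₁V₁ ln(V₂/V₁).
P₁V₁ = (728 kPa)(17.5 L) = 12740 J.
W = 12740 × ln(56.9/17.5) = 12740 × 1.179
W_by_gas = 15022 J.

W ≈ 15000 J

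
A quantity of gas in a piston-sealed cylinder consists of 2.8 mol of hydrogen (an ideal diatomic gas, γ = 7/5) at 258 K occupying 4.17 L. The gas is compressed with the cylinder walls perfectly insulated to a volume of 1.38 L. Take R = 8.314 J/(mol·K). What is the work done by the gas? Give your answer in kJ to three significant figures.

W ≈ -8.35 kJ

Adiabatic: TV^(γ−1) = const with γ = 7/5.
T₂ = T₁ (V₁/V₂)^(γ−1) = 258 × (4.17/1.38)^0.4 = 258 × 1.556 = 401.5 K.
W_by = nCᵥ(T₁ − T₂) = (2.8)(20.79)(258 − 401.5) = -8353 J.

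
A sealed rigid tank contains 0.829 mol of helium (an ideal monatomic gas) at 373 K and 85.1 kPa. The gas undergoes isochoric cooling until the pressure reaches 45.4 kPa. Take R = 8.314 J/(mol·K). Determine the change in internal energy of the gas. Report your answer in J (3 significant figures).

Constant volume ⇒ W = 0, so Q = ΔU = nCᵥΔT with Cᵥ = 3R/2 = 12.47 J/(mol·K).
At constant V, T₂/T₁ = P₂/P₁ ⇒ ΔT = T₁(P₂/P₁ − 1) = 373·(45.4/85.1 − 1) = -174 K.
ΔU = (0.829)(12.47)(-174) = -1799 J.

ΔU ≈ -1800 J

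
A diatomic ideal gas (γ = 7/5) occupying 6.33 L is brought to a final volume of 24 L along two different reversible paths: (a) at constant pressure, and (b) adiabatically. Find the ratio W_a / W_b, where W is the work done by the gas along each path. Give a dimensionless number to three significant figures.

Path (a) isobaric: W = P₁(V₂ − V₁) → W_a/(P₁V₁) = 2.791.
Path (b) adiabatic: W = P₁V₁(1 − (V₁/V₂)^(γ−1))/(γ−1) → W_b/(P₁V₁) = 1.033.
W_a / W_b = 2.791 / 1.033 = 2.702.

W_a / W_b ≈ 2.70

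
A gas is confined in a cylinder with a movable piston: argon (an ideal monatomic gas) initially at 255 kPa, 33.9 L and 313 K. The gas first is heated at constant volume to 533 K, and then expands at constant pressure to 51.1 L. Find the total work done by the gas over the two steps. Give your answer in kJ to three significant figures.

Step 1 (isochoric): W = 0 (constant volume).
After step 1: P = 434.2 kPa (V unchanged).
Step 2 (isobaric): W = PΔV = (434.2 kPa)(51.1 − 33.9 L) = 7469 J.
W_total = 0 + 7469 = 7469 J.

W_total ≈ 7.47 kJ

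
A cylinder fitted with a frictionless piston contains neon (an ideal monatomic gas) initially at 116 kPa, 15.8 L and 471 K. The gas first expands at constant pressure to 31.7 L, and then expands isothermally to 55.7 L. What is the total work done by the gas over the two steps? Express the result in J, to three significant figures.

Step 1 (isobaric): W = PΔV = (116 kPa)(31.7 − 15.8 L) = 1844 J.
After step 1: P = 116 kPa, V = 31.7 L, T = 945 K.
Step 2 (isothermal): W = P₁V₁ ln(V₂/V₁) = (3677) ln(55.7/31.7) = 2073 J.
W_total = 1844 + 2073 = 3917 J.

W_total ≈ 3920 J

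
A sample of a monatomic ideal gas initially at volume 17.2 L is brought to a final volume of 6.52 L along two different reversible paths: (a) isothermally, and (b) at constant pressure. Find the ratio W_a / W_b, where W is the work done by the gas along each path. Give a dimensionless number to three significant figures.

W_a / W_b ≈ 1.56

Path (a) isothermal: W = P₁V₁ ln(V₂/V₁) → W_a/(P₁V₁) = -0.97.
Path (b) isobaric: W = P₁(V₂ − V₁) → W_b/(P₁V₁) = -0.6209.
W_a / W_b = -0.97 / -0.6209 = 1.562.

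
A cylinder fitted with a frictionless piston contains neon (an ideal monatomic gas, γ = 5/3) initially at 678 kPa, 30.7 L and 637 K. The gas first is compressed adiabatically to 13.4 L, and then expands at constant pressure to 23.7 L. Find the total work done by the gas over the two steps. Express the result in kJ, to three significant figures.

Step 1 (adiabatic): W = (P₁V₁ − P₂V₂)/(γ−1) = (20815 − 36173)/0.667 = -23038 J.
After step 1: P = 2700 kPa, V = 13.4 L, T = 1107 K.
Step 2 (isobaric): W = PΔV = (2700 kPa)(23.7 − 13.4 L) = 27805 J.
W_total = -23038 + 27805 = 4767 J.

W_total ≈ 4.77 kJ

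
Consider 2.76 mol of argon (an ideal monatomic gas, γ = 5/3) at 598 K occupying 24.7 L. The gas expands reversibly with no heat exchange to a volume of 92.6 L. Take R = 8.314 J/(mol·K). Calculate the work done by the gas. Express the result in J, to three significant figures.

W ≈ 12100 J

Adiabatic: TV^(γ−1) = const with γ = 5/3.
T₂ = T₁ (V₁/V₂)^(γ−1) = 598 × (24.7/92.6)^0.667 = 598 × 0.4144 = 247.8 K.
W_by = nCᵥ(T₁ − T₂) = (2.76)(12.47)(598 − 247.8) = 12054 J.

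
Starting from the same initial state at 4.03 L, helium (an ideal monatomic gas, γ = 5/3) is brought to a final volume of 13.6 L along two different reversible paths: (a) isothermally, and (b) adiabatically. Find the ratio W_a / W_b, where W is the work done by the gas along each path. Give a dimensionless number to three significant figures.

Path (a) isothermal: W = P₁V₁ ln(V₂/V₁) → W_a/(P₁V₁) = 1.216.
Path (b) adiabatic: W = P₁V₁(1 − (V₁/V₂)^(γ−1))/(γ−1) → W_b/(P₁V₁) = 0.8333.
W_a / W_b = 1.216 / 0.8333 = 1.46.

W_a / W_b ≈ 1.46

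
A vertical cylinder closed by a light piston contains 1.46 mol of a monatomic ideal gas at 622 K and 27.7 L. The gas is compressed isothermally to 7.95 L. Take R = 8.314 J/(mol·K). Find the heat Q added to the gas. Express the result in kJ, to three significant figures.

Isothermal ⇒ ΔU = 0, so Q = W = nRT ln(V₂/V₁).
Q = (1.46)(8.314)(622) ln(7.95/27.7) = 7550 × -1.248 = -9425 J.

Q ≈ -9.42 kJ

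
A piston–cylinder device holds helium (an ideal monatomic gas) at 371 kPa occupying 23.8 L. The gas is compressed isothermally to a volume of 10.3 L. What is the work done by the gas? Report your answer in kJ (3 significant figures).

W ≈ -7.40 kJ

Isothermal: W = nRT ln(V₂/V₁) = P₁V₁ ln(V₂/V₁).
P₁V₁ = (371 kPa)(23.8 L) = 8830 J.
W = 8830 × ln(10.3/23.8) = 8830 × -0.8375
W_by_gas = -7395 J.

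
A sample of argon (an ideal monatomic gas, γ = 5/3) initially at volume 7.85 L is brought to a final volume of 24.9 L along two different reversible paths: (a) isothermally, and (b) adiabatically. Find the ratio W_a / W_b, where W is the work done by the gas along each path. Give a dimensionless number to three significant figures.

Path (a) isothermal: W = P₁V₁ ln(V₂/V₁) → W_a/(P₁V₁) = 1.154.
Path (b) adiabatic: W = P₁V₁(1 − (V₁/V₂)^(γ−1))/(γ−1) → W_b/(P₁V₁) = 0.8052.
W_a / W_b = 1.154 / 0.8052 = 1.434.

W_a / W_b ≈ 1.43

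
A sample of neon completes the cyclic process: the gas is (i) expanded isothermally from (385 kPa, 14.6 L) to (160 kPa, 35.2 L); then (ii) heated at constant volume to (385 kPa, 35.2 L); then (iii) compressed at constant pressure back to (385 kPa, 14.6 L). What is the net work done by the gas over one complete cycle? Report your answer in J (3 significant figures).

Leg (i): W = PᵢVᵢ ln(V_f/Vᵢ) = (5621) ln(35.2/14.6) = 4947 J.
Leg (ii): W = 0.
Leg (iii): W = PΔV = (385)(14.6 − 35.2) = -7931 J.
W_net = 4947 − 7931 = -2984 J.

W_net ≈ -2980 J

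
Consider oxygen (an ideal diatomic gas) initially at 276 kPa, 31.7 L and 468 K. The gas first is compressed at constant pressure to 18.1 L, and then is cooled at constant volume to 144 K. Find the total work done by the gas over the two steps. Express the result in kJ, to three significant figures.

W_total ≈ -3.75 kJ

Step 1 (isobaric): W = PΔV = (276 kPa)(18.1 − 31.7 L) = -3754 J.
Step 2 (isochoric): W = 0 (constant volume).
W_total = -3754 + 0 = -3754 J.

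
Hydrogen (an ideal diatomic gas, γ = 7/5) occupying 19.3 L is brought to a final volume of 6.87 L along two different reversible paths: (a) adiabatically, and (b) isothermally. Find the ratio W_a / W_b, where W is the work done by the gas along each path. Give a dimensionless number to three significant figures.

Path (a) adiabatic: W = P₁V₁(1 − (V₁/V₂)^(γ−1))/(γ−1) → W_a/(P₁V₁) = -1.279.
Path (b) isothermal: W = P₁V₁ ln(V₂/V₁) → W_b/(P₁V₁) = -1.033.
W_a / W_b = -1.279 / -1.033 = 1.238.

W_a / W_b ≈ 1.24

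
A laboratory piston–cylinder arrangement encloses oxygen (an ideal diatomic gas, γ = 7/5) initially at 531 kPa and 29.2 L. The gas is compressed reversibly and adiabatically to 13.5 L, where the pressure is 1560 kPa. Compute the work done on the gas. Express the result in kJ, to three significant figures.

W ≈ 13.9 kJ

Adiabatic: W = (P₁V₁ − P₂V₂)/(γ − 1) with γ = 7/5.
P₁V₁ = 15505 J, P₂V₂ = 21060 J.
W = (15505 − 21060) / 0.4 = -13887 J.
Work on gas = −W_by = 13887 J.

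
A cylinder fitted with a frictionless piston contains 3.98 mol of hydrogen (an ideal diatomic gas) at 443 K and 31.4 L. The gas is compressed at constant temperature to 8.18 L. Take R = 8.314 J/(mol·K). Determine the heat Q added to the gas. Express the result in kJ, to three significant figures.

Q ≈ -19.7 kJ

Isothermal ⇒ ΔU = 0, so Q = W = nRT ln(V₂/V₁).
Q = (3.98)(8.314)(443) ln(8.18/31.4) = 14659 × -1.345 = -19718 J.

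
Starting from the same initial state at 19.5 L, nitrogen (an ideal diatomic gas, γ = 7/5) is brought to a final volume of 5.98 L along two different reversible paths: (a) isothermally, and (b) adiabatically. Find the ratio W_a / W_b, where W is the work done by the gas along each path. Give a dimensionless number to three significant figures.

Path (a) isothermal: W = P₁V₁ ln(V₂/V₁) → W_a/(P₁V₁) = -1.182.
Path (b) adiabatic: W = P₁V₁(1 − (V₁/V₂)^(γ−1))/(γ−1) → W_b/(P₁V₁) = -1.511.
W_a / W_b = -1.182 / -1.511 = 0.7822.

W_a / W_b ≈ 0.782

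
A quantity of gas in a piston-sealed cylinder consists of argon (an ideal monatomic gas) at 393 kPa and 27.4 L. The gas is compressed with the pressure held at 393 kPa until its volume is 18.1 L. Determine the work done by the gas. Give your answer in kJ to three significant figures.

W ≈ -3.65 kJ

Isobaric: W = P ΔV.
W = (393 kPa)(18.1 − 27.4 L) = (393)(-9.3) = -3655 J.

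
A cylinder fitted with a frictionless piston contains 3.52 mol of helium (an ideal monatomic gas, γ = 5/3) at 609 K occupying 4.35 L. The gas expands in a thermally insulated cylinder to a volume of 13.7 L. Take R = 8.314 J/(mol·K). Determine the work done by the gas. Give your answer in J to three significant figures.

W ≈ 14300 J

Adiabatic: TV^(γ−1) = const with γ = 5/3.
T₂ = T₁ (V₁/V₂)^(γ−1) = 609 × (4.35/13.7)^0.667 = 609 × 0.4654 = 283.4 K.
W_by = nCᵥ(T₁ − T₂) = (3.52)(12.47)(609 − 283.4) = 14291 J.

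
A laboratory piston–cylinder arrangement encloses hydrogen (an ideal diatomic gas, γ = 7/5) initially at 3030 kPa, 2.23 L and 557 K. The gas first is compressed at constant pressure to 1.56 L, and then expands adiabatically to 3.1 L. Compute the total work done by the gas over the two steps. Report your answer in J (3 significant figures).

W_total ≈ 808 J

Step 1 (isobaric): W = PΔV = (3030 kPa)(1.56 − 2.23 L) = -2030 J.
After step 1: P = 3030 kPa, V = 1.56 L, T = 389.7 K.
Step 2 (adiabatic): W = (P₁V₁ − P₂V₂)/(γ−1) = (4727 − 3591)/0.4 = 2838 J.
W_total = -2030 + 2838 = 808.2 J.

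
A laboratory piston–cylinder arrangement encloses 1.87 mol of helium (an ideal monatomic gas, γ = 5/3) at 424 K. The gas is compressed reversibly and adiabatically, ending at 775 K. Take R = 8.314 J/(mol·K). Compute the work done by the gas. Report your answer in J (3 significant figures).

Adiabatic ⇒ Q = 0, so W_by = −ΔU = nCᵥ(T₁ − T₂).
Cᵥ = 3R/2 = 12.47 J/(mol·K).
W = (1.87)(12.47)(424 − 775) = -8186 J.

W ≈ -8190 J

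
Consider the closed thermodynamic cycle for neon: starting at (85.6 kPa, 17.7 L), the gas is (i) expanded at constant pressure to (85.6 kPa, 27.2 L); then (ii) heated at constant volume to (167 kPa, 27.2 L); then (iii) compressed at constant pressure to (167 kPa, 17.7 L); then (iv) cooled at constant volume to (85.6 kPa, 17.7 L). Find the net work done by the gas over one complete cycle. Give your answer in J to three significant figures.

Constant-volume legs do no work.
W(i) = (85.6)(27.2 − 17.7) = 813.2 J; W(iii) = (167)(17.7 − 27.2) = -1586 J.
W_net = 813.2 − 1586 = -773.3 J (the counter-clockwise enclosed area).

W_net ≈ -773 J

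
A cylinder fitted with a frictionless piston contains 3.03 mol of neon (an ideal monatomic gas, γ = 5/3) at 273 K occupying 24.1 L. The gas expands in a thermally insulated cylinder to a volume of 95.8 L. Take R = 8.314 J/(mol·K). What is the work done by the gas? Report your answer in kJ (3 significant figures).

Adiabatic: TV^(γ−1) = const with γ = 5/3.
T₂ = T₁ (V₁/V₂)^(γ−1) = 273 × (24.1/95.8)^0.667 = 273 × 0.3985 = 108.8 K.
W_by = nCᵥ(T₁ − T₂) = (3.03)(12.47)(273 − 108.8) = 6205 J.

W ≈ 6.20 kJ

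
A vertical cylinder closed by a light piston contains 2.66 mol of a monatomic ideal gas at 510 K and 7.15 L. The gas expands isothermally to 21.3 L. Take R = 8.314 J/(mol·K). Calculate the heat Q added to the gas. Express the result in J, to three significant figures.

Q ≈ 12300 J

Isothermal ⇒ ΔU = 0, so Q = W = nRT ln(V₂/V₁).
Q = (2.66)(8.314)(510) ln(21.3/7.15) = 11279 × 1.092 = 12312 J.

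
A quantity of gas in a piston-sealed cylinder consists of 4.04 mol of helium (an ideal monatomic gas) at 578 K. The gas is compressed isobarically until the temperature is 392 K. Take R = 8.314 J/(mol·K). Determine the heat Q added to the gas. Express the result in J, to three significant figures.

Isobaric: W = nRΔT = (4.04)(8.314)(-186) = -6247 J.
ΔU = nCᵥΔT with Cᵥ = 3R/2: ΔU = (4.04)(12.47)(-186) = -9371 J.
Q = ΔU + W = -9371 − 6247 = -15619 J.

Q ≈ -15600 J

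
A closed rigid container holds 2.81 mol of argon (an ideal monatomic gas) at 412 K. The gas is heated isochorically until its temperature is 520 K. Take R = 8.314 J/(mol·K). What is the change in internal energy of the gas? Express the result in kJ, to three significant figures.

Constant volume ⇒ W = 0, so Q = ΔU = nCᵥΔT with Cᵥ = 3R/2 = 12.47 J/(mol·K).
ΔU = (2.81)(12.47)(520 − 412) = 3785 J.

ΔU ≈ 3.78 kJ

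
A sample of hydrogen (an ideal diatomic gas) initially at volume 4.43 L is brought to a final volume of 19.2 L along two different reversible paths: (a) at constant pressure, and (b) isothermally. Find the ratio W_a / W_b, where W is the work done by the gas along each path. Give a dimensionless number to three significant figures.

Path (a) isobaric: W = P₁(V₂ − V₁) → W_a/(P₁V₁) = 3.334.
Path (b) isothermal: W = P₁V₁ ln(V₂/V₁) → W_b/(P₁V₁) = 1.467.
W_a / W_b = 3.334 / 1.467 = 2.273.

W_a / W_b ≈ 2.27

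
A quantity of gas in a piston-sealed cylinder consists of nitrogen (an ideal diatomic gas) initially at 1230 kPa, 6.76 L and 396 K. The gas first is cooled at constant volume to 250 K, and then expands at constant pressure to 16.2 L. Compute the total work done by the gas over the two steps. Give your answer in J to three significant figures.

Step 1 (isochoric): W = 0 (constant volume).
After step 1: P = 776.5 kPa (V unchanged).
Step 2 (isobaric): W = PΔV = (776.5 kPa)(16.2 − 6.76 L) = 7330 J.
W_total = 0 + 7330 = 7330 J.

W_total ≈ 7330 J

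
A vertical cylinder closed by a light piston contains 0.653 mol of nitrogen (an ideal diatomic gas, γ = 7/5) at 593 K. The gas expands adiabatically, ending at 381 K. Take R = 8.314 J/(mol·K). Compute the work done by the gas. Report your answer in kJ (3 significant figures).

Adiabatic ⇒ Q = 0, so W_by = −ΔU = nCᵥ(T₁ − T₂).
Cᵥ = 5R/2 = 20.79 J/(mol·K).
W = (0.653)(20.79)(593 − 381) = 2877 J.

W ≈ 2.88 kJ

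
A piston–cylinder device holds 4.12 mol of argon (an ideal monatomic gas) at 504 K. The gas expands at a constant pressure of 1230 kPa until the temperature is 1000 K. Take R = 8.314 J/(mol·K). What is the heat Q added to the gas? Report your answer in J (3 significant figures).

Isobaric: W = nRΔT = (4.12)(8.314)(496) = 16990 J.
ΔU = nCᵥΔT with Cᵥ = 3R/2: ΔU = (4.12)(12.47)(496) = 25485 J.
Q = ΔU + W = 25485 + 16990 = 42475 J.

Q ≈ 42500 J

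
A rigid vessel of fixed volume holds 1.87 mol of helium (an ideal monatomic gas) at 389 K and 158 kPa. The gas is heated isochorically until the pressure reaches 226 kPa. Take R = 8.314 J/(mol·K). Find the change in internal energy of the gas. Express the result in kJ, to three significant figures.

Constant volume ⇒ W = 0, so Q = ΔU = nCᵥΔT with Cᵥ = 3R/2 = 12.47 J/(mol·K).
At constant V, T₂/T₁ = P₂/P₁ ⇒ ΔT = T₁(P₂/P₁ − 1) = 389·(226/158 − 1) = 167.4 K.
ΔU = (1.87)(12.47)(167.4) = 3904 J.

ΔU ≈ 3.90 kJ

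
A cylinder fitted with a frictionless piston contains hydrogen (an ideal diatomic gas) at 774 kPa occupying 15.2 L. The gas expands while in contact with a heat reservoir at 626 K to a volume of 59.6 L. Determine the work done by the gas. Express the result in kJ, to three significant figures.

Isothermal: W = nRT ln(V₂/V₁) = P₁V₁ ln(V₂/V₁).
P₁V₁ = (774 kPa)(15.2 L) = 11765 J.
W = 11765 × ln(59.6/15.2) = 11765 × 1.366
W_by_gas = 16075 J.

W ≈ 16.1 kJ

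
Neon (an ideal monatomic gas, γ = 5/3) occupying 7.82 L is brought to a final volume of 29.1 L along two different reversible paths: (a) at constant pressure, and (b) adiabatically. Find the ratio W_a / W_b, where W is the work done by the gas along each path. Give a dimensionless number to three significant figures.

W_a / W_b ≈ 3.11

Path (a) isobaric: W = P₁(V₂ − V₁) → W_a/(P₁V₁) = 2.721.
Path (b) adiabatic: W = P₁V₁(1 − (V₁/V₂)^(γ−1))/(γ−1) → W_b/(P₁V₁) = 0.8754.
W_a / W_b = 2.721 / 0.8754 = 3.109.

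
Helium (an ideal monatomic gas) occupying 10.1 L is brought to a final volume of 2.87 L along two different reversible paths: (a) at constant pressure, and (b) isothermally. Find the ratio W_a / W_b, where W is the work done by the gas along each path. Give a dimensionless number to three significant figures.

Path (a) isobaric: W = P₁(V₂ − V₁) → W_a/(P₁V₁) = -0.7158.
Path (b) isothermal: W = P₁V₁ ln(V₂/V₁) → W_b/(P₁V₁) = -1.258.
W_a / W_b = -0.7158 / -1.258 = 0.5689.

W_a / W_b ≈ 0.569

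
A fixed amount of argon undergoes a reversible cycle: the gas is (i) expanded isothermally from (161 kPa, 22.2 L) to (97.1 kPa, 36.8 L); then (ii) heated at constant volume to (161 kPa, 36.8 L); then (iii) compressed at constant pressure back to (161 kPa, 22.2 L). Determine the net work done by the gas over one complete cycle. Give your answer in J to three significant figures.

W_net ≈ -544 J

Leg (i): W = PᵢVᵢ ln(V_f/Vᵢ) = (3574) ln(36.8/22.2) = 1806 J.
Leg (ii): W = 0.
Leg (iii): W = PΔV = (161)(22.2 − 36.8) = -2351 J.
W_net = 1806 − 2351 = -544.2 J.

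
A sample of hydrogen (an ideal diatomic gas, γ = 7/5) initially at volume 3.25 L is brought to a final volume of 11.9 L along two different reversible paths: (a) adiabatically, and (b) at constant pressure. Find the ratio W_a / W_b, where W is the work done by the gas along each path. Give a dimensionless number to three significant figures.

Path (a) adiabatic: W = P₁V₁(1 − (V₁/V₂)^(γ−1))/(γ−1) → W_a/(P₁V₁) = 1.012.
Path (b) isobaric: W = P₁(V₂ − V₁) → W_b/(P₁V₁) = 2.662.
W_a / W_b = 1.012 / 2.662 = 0.3804.

W_a / W_b ≈ 0.380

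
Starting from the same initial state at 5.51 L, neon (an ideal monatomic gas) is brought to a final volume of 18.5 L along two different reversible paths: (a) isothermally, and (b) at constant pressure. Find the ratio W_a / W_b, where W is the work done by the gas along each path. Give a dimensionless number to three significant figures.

W_a / W_b ≈ 0.514

Path (a) isothermal: W = P₁V₁ ln(V₂/V₁) → W_a/(P₁V₁) = 1.211.
Path (b) isobaric: W = P₁(V₂ − V₁) → W_b/(P₁V₁) = 2.358.
W_a / W_b = 1.211 / 2.358 = 0.5138.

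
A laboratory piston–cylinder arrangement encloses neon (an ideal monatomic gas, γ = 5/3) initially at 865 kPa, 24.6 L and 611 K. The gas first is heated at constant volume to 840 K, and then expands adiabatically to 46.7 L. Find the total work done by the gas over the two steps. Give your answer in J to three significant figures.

W_total ≈ 15300 J

Step 1 (isochoric): W = 0 (constant volume).
After step 1: P = 1189 kPa (V unchanged).
Step 2 (adiabatic): W = (P₁V₁ − P₂V₂)/(γ−1) = (29254 − 19081)/0.667 = 15260 J.
W_total = 0 + 15260 = 15260 J.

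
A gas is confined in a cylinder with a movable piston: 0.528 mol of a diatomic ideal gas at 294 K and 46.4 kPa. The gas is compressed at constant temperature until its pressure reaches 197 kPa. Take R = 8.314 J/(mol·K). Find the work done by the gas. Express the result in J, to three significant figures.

Isothermal process: W = nRT ln(V₂/V₁) = nRT ln(P₁/P₂).
W = (0.528)(8.314)(294) × ln(46.4/197)
  = 1291 × ln(0.2355) = 1291 × -1.446
W_by_gas = -1866 J.

W ≈ -1870 J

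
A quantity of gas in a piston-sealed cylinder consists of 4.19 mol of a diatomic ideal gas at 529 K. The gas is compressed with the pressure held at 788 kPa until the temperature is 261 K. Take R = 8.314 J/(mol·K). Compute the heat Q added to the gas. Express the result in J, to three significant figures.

Q ≈ -32700 J

Isobaric: W = nRΔT = (4.19)(8.314)(-268) = -9336 J.
ΔU = nCᵥΔT with Cᵥ = 5R/2: ΔU = (4.19)(20.79)(-268) = -23340 J.
Q = ΔU + W = -23340 − 9336 = -32676 J.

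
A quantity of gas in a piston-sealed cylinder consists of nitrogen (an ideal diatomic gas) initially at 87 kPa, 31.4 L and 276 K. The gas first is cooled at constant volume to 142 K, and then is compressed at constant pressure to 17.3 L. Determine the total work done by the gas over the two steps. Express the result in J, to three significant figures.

Step 1 (isochoric): W = 0 (constant volume).
After step 1: P = 44.76 kPa (V unchanged).
Step 2 (isobaric): W = PΔV = (44.76 kPa)(17.3 − 31.4 L) = -631.1 J.
W_total = 0 − 631.1 = -631.1 J.

W_total ≈ -631 J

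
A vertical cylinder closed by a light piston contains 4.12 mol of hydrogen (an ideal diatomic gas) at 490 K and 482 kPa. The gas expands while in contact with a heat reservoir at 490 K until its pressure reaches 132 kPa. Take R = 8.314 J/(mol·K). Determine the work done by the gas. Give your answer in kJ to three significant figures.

Isothermal process: W = nRT ln(V₂/V₁) = nRT ln(P₁/P₂).
W = (4.12)(8.314)(490) × ln(482/132)
  = 16784 × ln(3.652) = 16784 × 1.295
W_by_gas = 21738 J.

W ≈ 21.7 kJ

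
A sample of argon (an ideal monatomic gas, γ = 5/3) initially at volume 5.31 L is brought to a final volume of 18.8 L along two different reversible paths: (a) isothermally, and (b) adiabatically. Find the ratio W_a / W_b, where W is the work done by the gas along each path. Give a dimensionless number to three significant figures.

Path (a) isothermal: W = P₁V₁ ln(V₂/V₁) → W_a/(P₁V₁) = 1.264.
Path (b) adiabatic: W = P₁V₁(1 − (V₁/V₂)^(γ−1))/(γ−1) → W_b/(P₁V₁) = 0.8543.
W_a / W_b = 1.264 / 0.8543 = 1.48.

W_a / W_b ≈ 1.48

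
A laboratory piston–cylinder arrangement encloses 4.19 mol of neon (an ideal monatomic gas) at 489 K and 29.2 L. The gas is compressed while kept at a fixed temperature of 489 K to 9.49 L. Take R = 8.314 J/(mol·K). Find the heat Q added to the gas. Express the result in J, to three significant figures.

Isothermal ⇒ ΔU = 0, so Q = W = nRT ln(V₂/V₁).
Q = (4.19)(8.314)(489) ln(9.49/29.2) = 17035 × -1.124 = -19146 J.

Q ≈ -19100 J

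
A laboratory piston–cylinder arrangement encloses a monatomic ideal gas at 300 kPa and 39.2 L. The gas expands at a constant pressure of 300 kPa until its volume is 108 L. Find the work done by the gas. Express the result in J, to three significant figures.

Isobaric: W = P ΔV.
W = (300 kPa)(108 − 39.2 L) = (300)(68.8) = 20640 J.

W ≈ 20600 J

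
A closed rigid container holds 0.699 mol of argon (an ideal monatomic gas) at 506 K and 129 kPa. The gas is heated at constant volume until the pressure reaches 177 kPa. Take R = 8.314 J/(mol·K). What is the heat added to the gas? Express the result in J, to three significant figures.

Constant volume ⇒ W = 0, so Q = ΔU = nCᵥΔT with Cᵥ = 3R/2 = 12.47 J/(mol·K).
At constant V, T₂/T₁ = P₂/P₁ ⇒ ΔT = T₁(P₂/P₁ − 1) = 506·(177/129 − 1) = 188.3 K.
ΔU = (0.699)(12.47)(188.3) = 1641 J.

Q ≈ 1640 J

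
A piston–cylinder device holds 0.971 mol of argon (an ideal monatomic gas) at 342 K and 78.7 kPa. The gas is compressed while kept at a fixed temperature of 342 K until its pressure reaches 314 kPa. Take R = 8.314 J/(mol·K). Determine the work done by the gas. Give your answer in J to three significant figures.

Isothermal process: W = nRT ln(V₂/V₁) = nRT ln(P₁/P₂).
W = (0.971)(8.314)(342) × ln(78.7/314)
  = 2761 × ln(0.2506) = 2761 × -1.384
W_by_gas = -3820 J.

W ≈ -3820 J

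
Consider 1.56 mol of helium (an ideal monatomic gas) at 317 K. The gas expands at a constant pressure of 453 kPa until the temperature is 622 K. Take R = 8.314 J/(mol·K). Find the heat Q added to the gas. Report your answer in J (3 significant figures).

Isobaric: W = nRΔT = (1.56)(8.314)(305) = 3956 J.
ΔU = nCᵥΔT with Cᵥ = 3R/2: ΔU = (1.56)(12.47)(305) = 5934 J.
Q = ΔU + W = 5934 + 3956 = 9890 J.

Q ≈ 9890 J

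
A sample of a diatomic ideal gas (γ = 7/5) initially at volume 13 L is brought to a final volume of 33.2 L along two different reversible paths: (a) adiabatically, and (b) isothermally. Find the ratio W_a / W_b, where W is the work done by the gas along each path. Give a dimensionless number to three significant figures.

W_a / W_b ≈ 0.834

Path (a) adiabatic: W = P₁V₁(1 − (V₁/V₂)^(γ−1))/(γ−1) → W_a/(P₁V₁) = 0.7818.
Path (b) isothermal: W = P₁V₁ ln(V₂/V₁) → W_b/(P₁V₁) = 0.9376.
W_a / W_b = 0.7818 / 0.9376 = 0.8339.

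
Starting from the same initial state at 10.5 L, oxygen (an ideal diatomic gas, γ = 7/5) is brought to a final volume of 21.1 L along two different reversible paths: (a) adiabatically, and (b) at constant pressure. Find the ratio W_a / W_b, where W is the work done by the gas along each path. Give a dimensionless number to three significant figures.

Path (a) adiabatic: W = P₁V₁(1 − (V₁/V₂)^(γ−1))/(γ−1) → W_a/(P₁V₁) = 0.609.
Path (b) isobaric: W = P₁(V₂ − V₁) → W_b/(P₁V₁) = 1.01.
W_a / W_b = 0.609 / 1.01 = 0.6032.

W_a / W_b ≈ 0.603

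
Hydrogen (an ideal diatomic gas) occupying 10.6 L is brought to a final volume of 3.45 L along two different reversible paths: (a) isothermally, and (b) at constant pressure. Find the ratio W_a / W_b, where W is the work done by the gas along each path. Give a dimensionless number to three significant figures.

Path (a) isothermal: W = P₁V₁ ln(V₂/V₁) → W_a/(P₁V₁) = -1.122.
Path (b) isobaric: W = P₁(V₂ − V₁) → W_b/(P₁V₁) = -0.6745.
W_a / W_b = -1.122 / -0.6745 = 1.664.

W_a / W_b ≈ 1.66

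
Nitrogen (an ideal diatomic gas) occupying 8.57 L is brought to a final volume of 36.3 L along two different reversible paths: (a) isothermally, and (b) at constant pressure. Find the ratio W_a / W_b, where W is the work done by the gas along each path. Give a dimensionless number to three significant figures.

W_a / W_b ≈ 0.446

Path (a) isothermal: W = P₁V₁ ln(V₂/V₁) → W_a/(P₁V₁) = 1.444.
Path (b) isobaric: W = P₁(V₂ − V₁) → W_b/(P₁V₁) = 3.236.
W_a / W_b = 1.444 / 3.236 = 0.4461.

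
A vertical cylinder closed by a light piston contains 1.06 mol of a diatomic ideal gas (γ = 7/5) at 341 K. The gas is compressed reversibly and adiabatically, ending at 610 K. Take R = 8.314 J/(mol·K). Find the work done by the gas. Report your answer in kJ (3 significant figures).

W ≈ -5.93 kJ

Adiabatic ⇒ Q = 0, so W_by = −ΔU = nCᵥ(T₁ − T₂).
Cᵥ = 5R/2 = 20.79 J/(mol·K).
W = (1.06)(20.79)(341 − 610) = -5927 J.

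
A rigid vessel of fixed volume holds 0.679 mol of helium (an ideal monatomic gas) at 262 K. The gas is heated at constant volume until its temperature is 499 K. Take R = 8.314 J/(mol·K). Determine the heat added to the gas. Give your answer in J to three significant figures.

Q ≈ 2010 J

Constant volume ⇒ W = 0, so Q = ΔU = nCᵥΔT with Cᵥ = 3R/2 = 12.47 J/(mol·K).
ΔU = (0.679)(12.47)(499 − 262) = 2007 J.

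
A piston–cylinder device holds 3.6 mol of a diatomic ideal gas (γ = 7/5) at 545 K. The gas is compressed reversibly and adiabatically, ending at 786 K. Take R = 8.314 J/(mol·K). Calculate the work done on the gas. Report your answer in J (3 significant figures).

W ≈ 18000 J

Adiabatic ⇒ Q = 0, so W_by = −ΔU = nCᵥ(T₁ − T₂).
Cᵥ = 5R/2 = 20.79 J/(mol·K).
W = (3.6)(20.79)(545 − 786) = -18033 J.
Work on gas = −W_by = 18033 J.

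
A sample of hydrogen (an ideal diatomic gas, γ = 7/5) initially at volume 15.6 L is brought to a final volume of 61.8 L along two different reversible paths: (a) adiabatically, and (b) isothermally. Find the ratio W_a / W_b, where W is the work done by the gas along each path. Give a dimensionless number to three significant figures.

Path (a) adiabatic: W = P₁V₁(1 − (V₁/V₂)^(γ−1))/(γ−1) → W_a/(P₁V₁) = 1.059.
Path (b) isothermal: W = P₁V₁ ln(V₂/V₁) → W_b/(P₁V₁) = 1.377.
W_a / W_b = 1.059 / 1.377 = 0.769.

W_a / W_b ≈ 0.769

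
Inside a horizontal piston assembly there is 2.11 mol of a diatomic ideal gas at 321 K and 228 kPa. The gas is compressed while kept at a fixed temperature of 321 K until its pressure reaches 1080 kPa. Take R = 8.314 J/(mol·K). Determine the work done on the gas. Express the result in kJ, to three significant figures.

W ≈ 8.76 kJ

Isothermal process: W = nRT ln(V₂/V₁) = nRT ln(P₁/P₂).
W = (2.11)(8.314)(321) × ln(228/1080)
  = 5631 × ln(0.2111) = 5631 × -1.555
W_by_gas = -8759 J; work on gas = −W_by = 8759 J.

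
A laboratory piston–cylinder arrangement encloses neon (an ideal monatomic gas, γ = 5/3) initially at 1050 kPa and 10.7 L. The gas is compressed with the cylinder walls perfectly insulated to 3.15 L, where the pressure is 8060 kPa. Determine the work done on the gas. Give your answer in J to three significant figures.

W ≈ 21200 J

Adiabatic: W = (P₁V₁ − P₂V₂)/(γ − 1) with γ = 5/3.
P₁V₁ = 11235 J, P₂V₂ = 25389 J.
W = (11235 − 25389) / 0.6667 = -21231 J.
Work on gas = −W_by = 21231 J.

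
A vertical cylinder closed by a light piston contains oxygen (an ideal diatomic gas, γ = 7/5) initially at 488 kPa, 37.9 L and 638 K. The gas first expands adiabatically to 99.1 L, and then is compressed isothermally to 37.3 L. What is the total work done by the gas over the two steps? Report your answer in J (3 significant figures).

W_total ≈ 2450 J

Step 1 (adiabatic): W = (P₁V₁ − P₂V₂)/(γ−1) = (18495 − 12592)/0.4 = 14759 J.
After step 1: P = 127.1 kPa, V = 99.1 L, T = 434.4 K.
Step 2 (isothermal): W = P₁V₁ ln(V₂/V₁) = (12592) ln(37.3/99.1) = -12304 J.
W_total = 14759 − 12304 = 2455 J.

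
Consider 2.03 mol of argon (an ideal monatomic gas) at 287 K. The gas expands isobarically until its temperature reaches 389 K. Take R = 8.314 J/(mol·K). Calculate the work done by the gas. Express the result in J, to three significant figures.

Isobaric: W = P ΔV = nR ΔT.
W = (2.03)(8.314)(389 − 287) = 1721 J.

W ≈ 1720 J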